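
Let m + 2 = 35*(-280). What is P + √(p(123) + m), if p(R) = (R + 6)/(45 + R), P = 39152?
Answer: 39152 + I*√7684166/28 ≈ 39152.0 + 99.001*I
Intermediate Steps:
p(R) = (6 + R)/(45 + R)
m = -9802 (m = -2 + 35*(-280) = -2 - 9800 = -9802)
P + √(p(123) + m) = 39152 + √((6 + 123)/(45 + 123) - 9802) = 39152 + √(129/168 - 9802) = 39152 + √((1/168)*129 - 9802) = 39152 + √(43/56 - 9802) = 39152 + √(-548869/56) = 39152 + I*√7684166/28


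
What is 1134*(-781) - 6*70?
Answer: -886074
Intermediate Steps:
1134*(-781) - 6*70 = -885654 - 420 = -886074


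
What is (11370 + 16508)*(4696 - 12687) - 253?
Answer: -222773351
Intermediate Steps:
(11370 + 16508)*(4696 - 12687) - 253 = 27878*(-7991) - 253 = -222773098 - 253 = -222773351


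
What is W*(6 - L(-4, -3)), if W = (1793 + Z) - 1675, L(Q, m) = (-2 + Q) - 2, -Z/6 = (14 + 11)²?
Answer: -50848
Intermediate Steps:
Z = -3750 (Z = -6*(14 + 11)² = -6*25² = -6*625 = -3750)
L(Q, m) = -4 + Q
W = -3632 (W = (1793 - 3750) - 1675 = -1957 - 1675 = -3632)
W*(6 - L(-4, -3)) = -3632*(6 - (-4 - 4)) = -3632*(6 - 1*(-8)) = -3632*(6 + 8) = -3632*14 = -50848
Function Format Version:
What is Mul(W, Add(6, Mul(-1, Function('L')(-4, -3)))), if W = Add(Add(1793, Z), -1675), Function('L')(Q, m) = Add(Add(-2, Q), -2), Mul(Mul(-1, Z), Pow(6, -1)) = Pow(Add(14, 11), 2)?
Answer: -50848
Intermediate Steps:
Z = -3750 (Z = Mul(-6, Pow(Add(14, 11), 2)) = Mul(-6, Pow(25, 2)) = Mul(-6, 625) = -3750)
Function('L')(Q, m) = Add(-4, Q)
W = -3632 (W = Add(Add(1793, -3750), -1675) = Add(-1957, -1675) = -3632)
Mul(W, Add(6, Mul(-1, Function('L')(-4, -3)))) = Mul(-3632, Add(6, Mul(-1, Add(-4, -4)))) = Mul(-3632, Add(6, Mul(-1, -8))) = Mul(-3632, Add(6, 8)) = Mul(-3632, 14) = -50848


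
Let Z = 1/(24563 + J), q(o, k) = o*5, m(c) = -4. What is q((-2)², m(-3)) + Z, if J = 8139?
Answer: 654041/32702 ≈ 20.000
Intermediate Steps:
q(o, k) = 5*o
Z = 1/32702 (Z = 1/(24563 + 8139) = 1/32702 ≈ 3.0579e-5)
q((-2)², m(-3)) + Z = 5*(-2)² + 1/32702 = 5*4 + 1/32702 = 20 + 1/32702 = 654041/32702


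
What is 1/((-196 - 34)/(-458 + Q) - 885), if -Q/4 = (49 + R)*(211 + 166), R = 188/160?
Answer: -761219/673676515 ≈ -0.0011299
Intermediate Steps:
R = 47/40 (R = 188*(1/160) = 47/40 ≈ 1.1750)
Q = -756639/10 (Q = -4*(49 + 47/40)*(211 + 166) = -2007*377/10 = -4*756639/40 = -756639/10 ≈ -75664.)
1/((-196 - 34)/(-458 + Q) - 885) = 1/((-196 - 34)/(-458 - 756639/10) - 885) = 1/(-230/(-761219/10) - 885) = 1/(-230*(-10/761219) - 885) = 1/(2300/761219 - 885) = 1/(-673676515/761219) = -761219/673676515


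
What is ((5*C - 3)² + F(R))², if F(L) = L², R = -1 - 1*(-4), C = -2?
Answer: 31684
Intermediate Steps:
R = 3 (R = -1 + 4 = 3)
((5*C - 3)² + F(R))² = ((5*(-2) - 3)² + 3²)² = ((-10 - 3)² + 9)² = ((-13)² + 9)² = (169 + 9)² = 178² = 31684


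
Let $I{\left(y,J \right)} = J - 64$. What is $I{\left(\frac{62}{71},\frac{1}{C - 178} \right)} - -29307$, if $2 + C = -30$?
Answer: $\frac{6141029}{210} \approx 29243.0$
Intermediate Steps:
$C = -32$ ($C = -2 - 30 = -32$)
$I{\left(y,J \right)} = -64 + J$
$I{\left(\frac{62}{71},\frac{1}{C - 178} \right)} - -29307 = \left(-64 + \frac{1}{-32 - 178}\right) - -29307 = \left(-64 + \frac{1}{-210}\right) + 29307 = \left(-64 - \frac{1}{210}\right) + 29307 = - \frac{13441}{210} + 29307 = \frac{6141029}{210}$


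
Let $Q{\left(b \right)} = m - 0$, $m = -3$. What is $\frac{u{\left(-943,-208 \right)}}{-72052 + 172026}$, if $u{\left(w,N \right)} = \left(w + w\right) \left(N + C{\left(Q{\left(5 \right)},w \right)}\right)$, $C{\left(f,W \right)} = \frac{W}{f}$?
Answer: $- \frac{300817}{149961} \approx -2.006$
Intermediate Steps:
$Q{\left(b \right)} = -3$ ($Q{\left(b \right)} = -3 - 0 = -3 + 0 = -3$)
$u{\left(w,N \right)} = 2 w \left(N - \frac{w}{3}\right)$ ($u{\left(w,N \right)} = \left(w + w\right) \left(N + \frac{w}{-3}\right) = 2 w \left(N + w \left(- \frac{1}{3}\right)\right) = 2 w \left(N - \frac{w}{3}\right)$)
$\frac{u{\left(-943,-208 \right)}}{-72052 + 172026} = \frac{\frac{2}{3} \left(-943\right) \left(\left(-1\right) \left(-943\right) + 3 \left(-208\right)\right)}{-72052 + 172026} = \frac{\frac{2}{3} \left(-943\right) \left(943 - 624\right)}{99974} = \frac{2}{3} \left(-943\right) 319 \cdot \frac{1}{99974} = \left(- \frac{601634}{3}\right) \frac{1}{99974} = - \frac{300817}{149961}$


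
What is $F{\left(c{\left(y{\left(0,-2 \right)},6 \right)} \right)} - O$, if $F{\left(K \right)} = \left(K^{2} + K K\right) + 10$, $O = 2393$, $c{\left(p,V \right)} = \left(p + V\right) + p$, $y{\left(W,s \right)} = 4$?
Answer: $-1991$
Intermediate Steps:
$c{\left(p,V \right)} = V + 2 p$ ($c{\left(p,V \right)} = \left(V + p\right) + p = V + 2 p$)
$F{\left(K \right)} = 10 + 2 K^{2}$ ($F{\left(K \right)} = \left(K^{2} + K^{2}\right) + 10 = 2 K^{2} + 10 = 10 + 2 K^{2}$)
$F{\left(c{\left(y{\left(0,-2 \right)},6 \right)} \right)} - O = \left(10 + 2 \left(6 + 2 \cdot 4\right)^{2}\right) - 2393 = \left(10 + 2 \left(6 + 8\right)^{2}\right) - 2393 = \left(10 + 2 \cdot 14^{2}\right) - 2393 = \left(10 + 2 \cdot 196\right) - 2393 = \left(10 + 392\right) - 2393 = 402 - 2393 = -1991$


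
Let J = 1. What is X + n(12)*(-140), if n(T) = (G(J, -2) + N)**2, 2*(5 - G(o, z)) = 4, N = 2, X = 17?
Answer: -3483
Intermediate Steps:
G(o, z) = 3 (G(o, z) = 5 - 1/2*4 = 5 - 2 = 3)
n(T) = 25 (n(T) = (3 + 2)**2 = 5**2 = 25)
X + n(12)*(-140) = 17 + 25*(-140) = 17 - 3500 = -3483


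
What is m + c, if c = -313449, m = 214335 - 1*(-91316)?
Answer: -7798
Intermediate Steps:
m = 305651 (m = 214335 + 91316 = 305651)
m + c = 305651 - 313449 = -7798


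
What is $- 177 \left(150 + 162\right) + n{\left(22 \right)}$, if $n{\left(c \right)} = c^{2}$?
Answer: $-54740$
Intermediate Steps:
$- 177 \left(150 + 162\right) + n{\left(22 \right)} = - 177 \left(150 + 162\right) + 22^{2} = \left(-177\right) 312 + 484 = -55224 + 484 = -54740$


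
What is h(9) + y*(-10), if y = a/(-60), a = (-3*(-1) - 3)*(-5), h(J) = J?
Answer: 9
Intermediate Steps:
a = 0 (a = (3 - 3)*(-5) = 0*(-5) = 0)
y = 0 (y = 0/(-60) = 0*(-1/60) = 0)
h(9) + y*(-10) = 9 + 0*(-10) = 9 + 0 = 9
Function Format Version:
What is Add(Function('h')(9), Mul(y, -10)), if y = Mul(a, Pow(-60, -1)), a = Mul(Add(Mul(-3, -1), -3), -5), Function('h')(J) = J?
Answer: 9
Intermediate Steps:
a = 0 (a = Mul(Add(3, -3), -5) = Mul(0, -5) = 0)
y = 0 (y = Mul(0, Pow(-60, -1)) = Mul(0, Rational(-1, 60)) = 0)
Add(Function('h')(9), Mul(y, -10)) = Add(9, Mul(0, -10)) = Add(9, 0) = 9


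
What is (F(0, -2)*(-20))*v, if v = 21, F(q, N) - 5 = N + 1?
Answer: -1680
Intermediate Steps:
F(q, N) = 6 + N (F(q, N) = 5 + (N + 1) = 5 + (1 + N) = 6 + N)
(F(0, -2)*(-20))*v = ((6 - 2)*(-20))*21 = (4*(-20))*21 = -80*21 = -1680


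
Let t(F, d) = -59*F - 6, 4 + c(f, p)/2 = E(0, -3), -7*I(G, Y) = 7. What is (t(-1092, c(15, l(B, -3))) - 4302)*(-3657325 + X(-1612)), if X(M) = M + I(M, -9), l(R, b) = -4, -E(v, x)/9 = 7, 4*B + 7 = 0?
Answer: -219975352560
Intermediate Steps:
B = -7/4 (B = -7/4 + (¼)*0 = -7/4 + 0 = -7/4 ≈ -1.7500)
E(v, x) = -63 (E(v, x) = -9*7 = -63)
I(G, Y) = -1 (I(G, Y) = -⅐*7 = -1)
X(M) = -1 + M (X(M) = M - 1 = -1 + M)
c(f, p) = -134 (c(f, p) = -8 + 2*(-63) = -8 - 126 = -134)
t(F, d) = -6 - 59*F
(t(-1092, c(15, l(B, -3))) - 4302)*(-3657325 + X(-1612)) = ((-6 - 59*(-1092)) - 4302)*(-3657325 + (-1 - 1612)) = ((-6 + 64428) - 4302)*(-3657325 - 1613) = (64422 - 4302)*(-3658938) = 60120*(-3658938) = -219975352560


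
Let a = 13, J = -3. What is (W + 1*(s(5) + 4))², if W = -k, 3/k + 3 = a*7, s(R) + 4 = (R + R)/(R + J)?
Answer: 190969/7744 ≈ 24.660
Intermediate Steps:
s(R) = -4 + 2*R/(-3 + R) (s(R) = -4 + (R + R)/(R - 3) = -4 + (2*R)/(-3 + R) = -4 + 2*R/(-3 + R))
k = 3/88 (k = 3/(-3 + 13*7) = 3/(-3 + 91) = 3/88 ≈ 0.034091)
W = -3/88 (W = -1*3/88 = -3/88 ≈ -0.034091)
(W + 1*(s(5) + 4))² = (-3/88 + 1*(2*(6 - 1*5)/(-3 + 5) + 4))² = (-3/88 + 1*(2*(6 - 5)/2 + 4))² = (-3/88 + 1*(2*(½)*1 + 4))² = (-3/88 + 1*(1 + 4))² = (-3/88 + 1*5)² = (-3/88 + 5)² = (437/88)² = 190969/7744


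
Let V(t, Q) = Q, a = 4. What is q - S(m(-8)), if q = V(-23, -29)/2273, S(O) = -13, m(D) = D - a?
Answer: 29520/2273 ≈ 12.987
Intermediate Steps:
m(D) = -4 + D (m(D) = D - 1*4 = D - 4 = -4 + D)
q = -29/2273 ≈ -0.012758
q - S(m(-8)) = -29/2273 - 1*(-13) = -29/2273 + 13 = 29520/2273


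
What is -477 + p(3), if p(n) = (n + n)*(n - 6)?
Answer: -495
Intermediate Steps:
p(n) = 2*n*(-6 + n) (p(n) = (2*n)*(-6 + n) = 2*n*(-6 + n))
-477 + p(3) = -477 + 2*3*(-6 + 3) = -477 + 2*3*(-3) = -477 - 18 = -495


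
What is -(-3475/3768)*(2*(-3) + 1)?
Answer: -17375/3768 ≈ -4.6112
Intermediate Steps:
-(-3475/3768)*(2*(-3) + 1) = -(-3475*1/3768)*(-6 + 1) = -(-3475)*(-5)/3768 = -1*17375/3768 = -17375/3768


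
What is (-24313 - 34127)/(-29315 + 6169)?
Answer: 29220/11573 ≈ 2.5248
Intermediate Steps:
(-24313 - 34127)/(-29315 + 6169) = -58440/(-23146) = -58440*(-1/23146) = 29220/11573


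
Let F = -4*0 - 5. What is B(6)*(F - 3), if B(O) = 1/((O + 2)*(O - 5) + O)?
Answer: -4/7 ≈ -0.57143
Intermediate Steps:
B(O) = 1/(O + (-5 + O)*(2 + O)) (B(O) = 1/((2 + O)*(-5 + O) + O) = 1/((-5 + O)*(2 + O) + O) = 1/(O + (-5 + O)*(2 + O)))
F = -5 (F = 0 - 5 = -5)
B(6)*(F - 3) = (-5 - 3)/(-10 + 6² - 2*6) = -8/(-10 + 36 - 12) = -8/14 = (1/14)*(-8) = -4/7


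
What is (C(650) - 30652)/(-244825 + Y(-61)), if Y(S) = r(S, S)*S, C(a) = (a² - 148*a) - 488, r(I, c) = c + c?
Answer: -295160/237383 ≈ -1.2434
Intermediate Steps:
r(I, c) = 2*c
C(a) = -488 + a² - 148*a
Y(S) = 2*S² (Y(S) = (2*S)*S = 2*S²)
(C(650) - 30652)/(-244825 + Y(-61)) = ((-488 + 650² - 148*650) - 30652)/(-244825 + 2*(-61)²) = ((-488 + 422500 - 96200) - 30652)/(-244825 + 2*3721) = (325812 - 30652)/(-244825 + 7442) = 295160/(-237383) = 295160*(-1/237383) = -295160/237383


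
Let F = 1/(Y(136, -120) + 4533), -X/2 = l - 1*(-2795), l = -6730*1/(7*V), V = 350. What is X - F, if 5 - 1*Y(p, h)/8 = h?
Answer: -7570272977/1355585 ≈ -5584.5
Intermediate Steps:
Y(p, h) = 40 - 8*h
l = -673/245 (l = -6730/(7*350) = -6730/2450 = -6730*1/2450 = -673/245 ≈ -2.7469)
X = -1368204/245 (X = -2*(-673/245 - 1*(-2795)) = -2*(-673/245 + 2795) = -2*684102/245 = -1368204/245 ≈ -5584.5)
F = 1/5533 (F = 1/((40 - 8*(-120)) + 4533) = 1/((40 + 960) + 4533) = 1/(1000 + 4533) = 1/5533 ≈ 0.00018073)
X - F = -1368204/245 - 1*1/5533 = -1368204/245 - 1/5533 = -7570272977/1355585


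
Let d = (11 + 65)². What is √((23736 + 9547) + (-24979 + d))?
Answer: 16*√55 ≈ 118.66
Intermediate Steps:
d = 5776 (d = 76² = 5776)
√((23736 + 9547) + (-24979 + d)) = √((23736 + 9547) + (-24979 + 5776)) = √(33283 - 19203) = √14080 = 16*√55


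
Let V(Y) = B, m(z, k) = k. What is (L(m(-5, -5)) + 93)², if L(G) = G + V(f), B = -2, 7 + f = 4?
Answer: 7396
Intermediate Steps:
f = -3 (f = -7 + 4 = -3)
V(Y) = -2
L(G) = -2 + G (L(G) = G - 2 = -2 + G)
(L(m(-5, -5)) + 93)² = ((-2 - 5) + 93)² = (-7 + 93)² = 86² = 7396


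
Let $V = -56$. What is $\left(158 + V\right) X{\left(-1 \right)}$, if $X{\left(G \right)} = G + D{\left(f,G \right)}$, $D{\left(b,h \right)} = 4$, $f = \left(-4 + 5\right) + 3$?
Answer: $306$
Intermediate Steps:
$f = 4$ ($f = 1 + 3 = 4$)
$X{\left(G \right)} = 4 + G$ ($X{\left(G \right)} = G + 4 = 4 + G$)
$\left(158 + V\right) X{\left(-1 \right)} = \left(158 - 56\right) \left(4 - 1\right) = 102 \cdot 3 = 306$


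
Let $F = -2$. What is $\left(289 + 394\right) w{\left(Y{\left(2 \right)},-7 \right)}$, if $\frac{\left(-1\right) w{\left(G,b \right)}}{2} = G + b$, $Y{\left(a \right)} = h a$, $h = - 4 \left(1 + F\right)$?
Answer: $-1366$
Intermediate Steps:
$h = 4$ ($h = - 4 \left(1 - 2\right) = \left(-4\right) \left(-1\right) = 4$)
$Y{\left(a \right)} = 4 a$
$w{\left(G,b \right)} = - 2 G - 2 b$ ($w{\left(G,b \right)} = - 2 \left(G + b\right) = - 2 G - 2 b$)
$\left(289 + 394\right) w{\left(Y{\left(2 \right)},-7 \right)} = \left(289 + 394\right) \left(- 2 \cdot 4 \cdot 2 - -14\right) = 683 \left(\left(-2\right) 8 + 14\right) = 683 \left(-16 + 14\right) = 683 \left(-2\right) = -1366$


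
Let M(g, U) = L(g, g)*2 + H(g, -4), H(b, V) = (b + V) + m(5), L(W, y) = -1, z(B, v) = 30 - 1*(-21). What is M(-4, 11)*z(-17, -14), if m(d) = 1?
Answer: -459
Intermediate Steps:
z(B, v) = 51 (z(B, v) = 30 + 21 = 51)
H(b, V) = 1 + V + b (H(b, V) = (b + V) + 1 = (V + b) + 1 = 1 + V + b)
M(g, U) = -5 + g (M(g, U) = -1*2 + (1 - 4 + g) = -2 + (-3 + g) = -5 + g)
M(-4, 11)*z(-17, -14) = (-5 - 4)*51 = -9*51 = -459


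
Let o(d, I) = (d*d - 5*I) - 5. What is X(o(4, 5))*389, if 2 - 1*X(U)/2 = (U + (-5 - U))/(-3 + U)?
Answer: 22562/17 ≈ 1327.2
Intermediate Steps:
o(d, I) = -5 + d² - 5*I (o(d, I) = (d² - 5*I) - 5 = -5 + d² - 5*I)
X(U) = 4 + 10/(-3 + U) (X(U) = 4 - 2*(U + (-5 - U))/(-3 + U) = 4 - (-10)/(-3 + U) = 4 + 10/(-3 + U))
X(o(4, 5))*389 = (2*(-1 + 2*(-5 + 4² - 5*5))/(-3 + (-5 + 4² - 5*5)))*389 = (2*(-1 + 2*(-5 + 16 - 25))/(-3 + (-5 + 16 - 25)))*389 = (2*(-1 + 2*(-14))/(-3 - 14))*389 = (2*(-1 - 28)/(-17))*389 = (2*(-1/17)*(-29))*389 = (58/17)*389 = 22562/17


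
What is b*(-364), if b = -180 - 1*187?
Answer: 133588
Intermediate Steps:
b = -367 (b = -180 - 187 = -367)
b*(-364) = -367*(-364) = 133588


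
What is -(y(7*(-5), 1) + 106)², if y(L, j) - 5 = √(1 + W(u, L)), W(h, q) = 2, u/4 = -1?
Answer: -(111 + √3)² ≈ -12709.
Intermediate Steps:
u = -4 (u = 4*(-1) = -4)
y(L, j) = 5 + √3 (y(L, j) = 5 + √(1 + 2) = 5 + √3)
-(y(7*(-5), 1) + 106)² = -((5 + √3) + 106)² = -(111 + √3)²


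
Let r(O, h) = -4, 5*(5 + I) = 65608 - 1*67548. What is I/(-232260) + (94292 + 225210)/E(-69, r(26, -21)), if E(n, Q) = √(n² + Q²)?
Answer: 131/77420 + 319502*√4777/4777 ≈ 4622.7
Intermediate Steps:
I = -393 (I = -5 + (65608 - 1*67548)/5 = -5 + (65608 - 67548)/5 = -5 + (⅕)*(-1940) = -5 - 388 = -393)
E(n, Q) = √(Q² + n²)
I/(-232260) + (94292 + 225210)/E(-69, r(26, -21)) = -393/(-232260) + (94292 + 225210)/(√((-4)² + (-69)²)) = -393*(-1/232260) + 319502/(√(16 + 4761)) = 131/77420 + 319502/(√4777) = 131/77420 + 319502*(√4777/4777) = 131/77420 + 319502*√4777/4777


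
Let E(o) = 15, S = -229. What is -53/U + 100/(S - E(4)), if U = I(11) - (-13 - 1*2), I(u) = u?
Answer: -3883/1586 ≈ -2.4483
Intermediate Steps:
U = 26 (U = 11 - (-13 - 1*2) = 11 - (-13 - 2) = 11 - 1*(-15) = 11 + 15 = 26)
-53/U + 100/(S - E(4)) = -53/26 + 100/(-229 - 1*15) = -53*1/26 + 100/(-229 - 15) = -53/26 + 100/(-244) = -53/26 + 100*(-1/244) = -53/26 - 25/61 = -3883/1586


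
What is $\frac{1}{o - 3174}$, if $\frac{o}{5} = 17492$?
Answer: $\frac{1}{84286} \approx 1.1864 \cdot 10^{-5}$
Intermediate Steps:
$o = 87460$ ($o = 5 \cdot 17492 = 87460$)
$\frac{1}{o - 3174} = \frac{1}{87460 - 3174} = \frac{1}{84286}$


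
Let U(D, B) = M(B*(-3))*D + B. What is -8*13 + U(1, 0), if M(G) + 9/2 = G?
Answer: -217/2 ≈ -108.50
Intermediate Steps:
M(G) = -9/2 + G
U(D, B) = B + D*(-9/2 - 3*B) (U(D, B) = (-9/2 + B*(-3))*D + B = (-9/2 - 3*B)*D + B = D*(-9/2 - 3*B) + B = B + D*(-9/2 - 3*B))
-8*13 + U(1, 0) = -8*13 + (0 - 9/2*1 - 3*0*1) = -104 + (0 - 9/2 + 0) = -104 - 9/2 = -217/2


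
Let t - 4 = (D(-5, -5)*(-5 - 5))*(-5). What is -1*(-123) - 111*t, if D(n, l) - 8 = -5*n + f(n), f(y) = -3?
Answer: -166821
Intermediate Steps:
D(n, l) = 5 - 5*n (D(n, l) = 8 + (-5*n - 3) = 8 + (-3 - 5*n) = 5 - 5*n)
t = 1504 (t = 4 + ((5 - 5*(-5))*(-5 - 5))*(-5) = 4 + ((5 + 25)*(-10))*(-5) = 4 + (30*(-10))*(-5) = 4 - 300*(-5) = 4 + 1500 = 1504)
-1*(-123) - 111*t = -1*(-123) - 111*1504 = 123 - 166944 = -166821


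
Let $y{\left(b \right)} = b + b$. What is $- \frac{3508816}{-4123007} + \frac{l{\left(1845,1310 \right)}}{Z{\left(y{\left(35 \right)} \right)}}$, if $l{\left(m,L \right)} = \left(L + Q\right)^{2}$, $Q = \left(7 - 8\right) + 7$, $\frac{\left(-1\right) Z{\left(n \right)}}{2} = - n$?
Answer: $\frac{255033773044}{20615035} \approx 12371.0$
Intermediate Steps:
$y{\left(b \right)} = 2 b$
$Z{\left(n \right)} = 2 n$ ($Z{\left(n \right)} = - 2 \left(- n\right) = 2 n$)
$Q = 6$ ($Q = -1 + 7 = 6$)
$l{\left(m,L \right)} = \left(6 + L\right)^{2}$ ($l{\left(m,L \right)} = \left(L + 6\right)^{2} = \left(6 + L\right)^{2}$)
$- \frac{3508816}{-4123007} + \frac{l{\left(1845,1310 \right)}}{Z{\left(y{\left(35 \right)} \right)}} = - \frac{3508816}{-4123007} + \frac{\left(6 + 1310\right)^{2}}{2 \cdot 2 \cdot 35} = \left(-3508816\right) \left(- \frac{1}{4123007}\right) + \frac{1316^{2}}{2 \cdot 70} = \frac{3508816}{4123007} + \frac{1731856}{140} = \frac{3508816}{4123007} + 1731856 \cdot \frac{1}{140} = \frac{3508816}{4123007} + \frac{61852}{5} = \frac{255033773044}{20615035}$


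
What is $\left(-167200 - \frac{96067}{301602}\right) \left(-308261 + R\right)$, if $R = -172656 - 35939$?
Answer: $\frac{13031994383285876}{150801} \approx 8.6419 \cdot 10^{10}$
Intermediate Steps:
$R = -208595$ ($R = -172656 - 35939 = -208595$)
$\left(-167200 - \frac{96067}{301602}\right) \left(-308261 + R\right) = \left(-167200 - \frac{96067}{301602}\right) \left(-308261 - 208595\right) = \left(-167200 - \frac{96067}{301602}\right) \left(-516856\right) = \left(- \frac{50427950467}{301602}\right) \left(-516856\right) = \frac{13031994383285876}{150801}$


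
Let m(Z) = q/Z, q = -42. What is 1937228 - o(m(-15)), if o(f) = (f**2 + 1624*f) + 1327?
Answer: 48283649/25 ≈ 1.9313e+6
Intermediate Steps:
m(Z) = -42/Z
o(f) = 1327 + f**2 + 1624*f
1937228 - o(m(-15)) = 1937228 - (1327 + (-42/(-15))**2 + 1624*(-42/(-15))) = 1937228 - (1327 + (-42*(-1/15))**2 + 1624*(-42*(-1/15))) = 1937228 - (1327 + (14/5)**2 + 1624*(14/5)) = 1937228 - (1327 + 196/25 + 22736/5) = 1937228 - 1*147051/25 = 1937228 - 147051/25 = 48283649/25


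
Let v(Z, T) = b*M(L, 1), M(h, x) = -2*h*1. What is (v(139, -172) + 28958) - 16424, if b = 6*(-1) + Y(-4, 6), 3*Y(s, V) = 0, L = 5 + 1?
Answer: 12606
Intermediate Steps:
L = 6
Y(s, V) = 0 (Y(s, V) = (⅓)*0 = 0)
M(h, x) = -2*h
b = -6 (b = 6*(-1) + 0 = -6 + 0 = -6)
v(Z, T) = 72 (v(Z, T) = -(-12)*6 = -6*(-12) = 72)
(v(139, -172) + 28958) - 16424 = (72 + 28958) - 16424 = 29030 - 16424 = 12606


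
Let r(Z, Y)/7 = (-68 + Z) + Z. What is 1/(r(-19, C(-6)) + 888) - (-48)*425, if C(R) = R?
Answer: 2978401/146 ≈ 20400.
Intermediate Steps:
r(Z, Y) = -476 + 14*Z (r(Z, Y) = 7*((-68 + Z) + Z) = 7*(-68 + 2*Z) = -476 + 14*Z)
1/(r(-19, C(-6)) + 888) - (-48)*425 = 1/((-476 + 14*(-19)) + 888) - (-48)*425 = 1/((-476 - 266) + 888) - 1*(-20400) = 1/(-742 + 888) + 20400 = 1/146 + 20400 = 2978401/146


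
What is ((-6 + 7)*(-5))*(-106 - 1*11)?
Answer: 585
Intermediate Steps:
((-6 + 7)*(-5))*(-106 - 1*11) = (1*(-5))*(-106 - 11) = -5*(-117) = 585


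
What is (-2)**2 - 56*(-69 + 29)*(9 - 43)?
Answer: -76156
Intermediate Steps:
(-2)**2 - 56*(-69 + 29)*(9 - 43) = 4 - (-2240)*(-34) = 4 - 56*1360 = 4 - 76160 = -76156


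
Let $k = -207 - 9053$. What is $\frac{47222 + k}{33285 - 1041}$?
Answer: $\frac{6327}{5374} \approx 1.1773$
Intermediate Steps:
$k = -9260$
$\frac{47222 + k}{33285 - 1041} = \frac{47222 - 9260}{33285 - 1041} = \frac{37962}{32244} = 37962 \cdot \frac{1}{32244} = \frac{6327}{5374}$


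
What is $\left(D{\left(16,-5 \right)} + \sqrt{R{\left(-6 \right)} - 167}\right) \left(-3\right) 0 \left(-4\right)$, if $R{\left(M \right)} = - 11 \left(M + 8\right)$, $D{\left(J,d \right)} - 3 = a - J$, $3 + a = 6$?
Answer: $0$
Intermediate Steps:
$a = 3$ ($a = -3 + 6 = 3$)
$D{\left(J,d \right)} = 6 - J$ ($D{\left(J,d \right)} = 3 - \left(-3 + J\right) = 6 - J$)
$R{\left(M \right)} = -88 - 11 M$ ($R{\left(M \right)} = - 11 \left(8 + M\right) = -88 - 11 M$)
$\left(D{\left(16,-5 \right)} + \sqrt{R{\left(-6 \right)} - 167}\right) \left(-3\right) 0 \left(-4\right) = \left(\left(6 - 16\right) + \sqrt{\left(-88 - -66\right) - 167}\right) \left(-3\right) 0 \left(-4\right) = \left(\left(6 - 16\right) + \sqrt{\left(-88 + 66\right) - 167}\right) 0 \left(-4\right) = \left(-10 + \sqrt{-22 - 167}\right) 0 = \left(-10 + \sqrt{-189}\right) 0 = \left(-10 + 3 i \sqrt{21}\right) 0 = 0$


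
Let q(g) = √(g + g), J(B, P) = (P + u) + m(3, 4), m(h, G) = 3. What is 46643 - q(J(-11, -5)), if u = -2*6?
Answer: 46643 - 2*I*√7 ≈ 46643.0 - 5.2915*I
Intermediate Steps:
u = -12
J(B, P) = -9 + P (J(B, P) = (P - 12) + 3 = (-12 + P) + 3 = -9 + P)
q(g) = √2*√g (q(g) = √(2*g) = √2*√g)
46643 - q(J(-11, -5)) = 46643 - √2*√(-9 - 5) = 46643 - √2*√(-14) = 46643 - √2*I*√14 = 46643 - 2*I*√7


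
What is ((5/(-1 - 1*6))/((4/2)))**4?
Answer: 625/38416 ≈ 0.016269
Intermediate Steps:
((5/(-1 - 1*6))/((4/2)))**4 = ((5/(-1 - 6))/((4*(1/2))))**4 = ((5/(-7))/2)**4 = ((5*(-1/7))*(1/2))**4 = (-5/7*1/2)**4 = (-5/14)**4 = 625/38416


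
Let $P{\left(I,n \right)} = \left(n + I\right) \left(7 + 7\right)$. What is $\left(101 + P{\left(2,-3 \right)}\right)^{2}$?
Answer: $7569$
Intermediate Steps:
$P{\left(I,n \right)} = 14 I + 14 n$ ($P{\left(I,n \right)} = \left(I + n\right) 14 = 14 I + 14 n$)
$\left(101 + P{\left(2,-3 \right)}\right)^{2} = \left(101 + \left(14 \cdot 2 + 14 \left(-3\right)\right)\right)^{2} = \left(101 + \left(28 - 42\right)\right)^{2} = \left(101 - 14\right)^{2} = 87^{2} = 7569$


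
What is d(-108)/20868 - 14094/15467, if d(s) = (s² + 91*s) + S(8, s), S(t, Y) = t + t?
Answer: -66367177/80691339 ≈ -0.82248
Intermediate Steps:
S(t, Y) = 2*t
d(s) = 16 + s² + 91*s (d(s) = (s² + 91*s) + 2*8 = (s² + 91*s) + 16 = 16 + s² + 91*s)
d(-108)/20868 - 14094/15467 = (16 + (-108)² + 91*(-108))/20868 - 14094/15467 = (16 + 11664 - 9828)*(1/20868) - 14094*1/15467 = 1852*(1/20868) - 14094/15467 = 463/5217 - 14094/15467 = -66367177/80691339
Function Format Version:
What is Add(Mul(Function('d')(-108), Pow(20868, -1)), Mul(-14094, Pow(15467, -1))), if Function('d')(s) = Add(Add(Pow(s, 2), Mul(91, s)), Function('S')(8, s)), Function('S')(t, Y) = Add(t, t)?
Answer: Rational(-66367177, 80691339) ≈ -0.82248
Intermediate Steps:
Function('S')(t, Y) = Mul(2, t)
Function('d')(s) = Add(16, Pow(s, 2), Mul(91, s)) (Function('d')(s) = Add(Add(Pow(s, 2), Mul(91, s)), Mul(2, 8)) = Add(Add(Pow(s, 2), Mul(91, s)), 16) = Add(16, Pow(s, 2), Mul(91, s)))
Add(Mul(Function('d')(-108), Pow(20868, -1)), Mul(-14094, Pow(15467, -1))) = Add(Mul(Add(16, Pow(-108, 2), Mul(91, -108)), Pow(20868, -1)), Mul(-14094, Pow(15467, -1))) = Add(Mul(Add(16, 11664, -9828), Rational(1, 20868)), Mul(-14094, Rational(1, 15467))) = Add(Mul(1852, Rational(1, 20868)), Rational(-14094, 15467)) = Add(Rational(463, 5217), Rational(-14094, 15467)) = Rational(-66367177, 80691339)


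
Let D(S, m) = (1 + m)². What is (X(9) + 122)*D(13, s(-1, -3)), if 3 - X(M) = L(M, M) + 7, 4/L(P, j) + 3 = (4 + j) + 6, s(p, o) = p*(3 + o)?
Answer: 471/4 ≈ 117.75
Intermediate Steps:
L(P, j) = 4/(7 + j) (L(P, j) = 4/(-3 + ((4 + j) + 6)) = 4/(-3 + (10 + j)) = 4/(7 + j))
X(M) = -4 - 4/(7 + M) (X(M) = 3 - (4/(7 + M) + 7) = 3 - (7 + 4/(7 + M)) = 3 + (-7 - 4/(7 + M)) = -4 - 4/(7 + M))
(X(9) + 122)*D(13, s(-1, -3)) = (4*(-8 - 1*9)/(7 + 9) + 122)*(1 - (3 - 3))² = (4*(-8 - 9)/16 + 122)*(1 - 1*0)² = (4*(1/16)*(-17) + 122)*(1 + 0)² = (-17/4 + 122)*1² = (471/4)*1 = 471/4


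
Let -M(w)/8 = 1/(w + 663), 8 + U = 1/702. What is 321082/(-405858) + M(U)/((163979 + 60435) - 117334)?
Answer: -988061002553293/1248940783218315 ≈ -0.79112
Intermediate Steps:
U = -5615/702 (U = -8 + 1/702 = -5615/702 ≈ -7.9986)
M(w) = -8/(663 + w) (M(w) = -8/(w + 663) = -8/(663 + w))
321082/(-405858) + M(U)/((163979 + 60435) - 117334) = 321082/(-405858) + (-8/(663 - 5615/702))/((163979 + 60435) - 117334) = 321082*(-1/405858) + (-8/459811/702)/(224414 - 117334) = -160541/202929 - 8*702/459811/107080 = -160541/202929 - 5616/459811*1/107080 = -160541/202929 - 702/6154570235 = -988061002553293/1248940783218315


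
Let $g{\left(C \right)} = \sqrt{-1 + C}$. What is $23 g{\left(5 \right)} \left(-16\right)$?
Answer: $-736$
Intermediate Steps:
$23 g{\left(5 \right)} \left(-16\right) = 23 \sqrt{-1 + 5} \left(-16\right) = 23 \sqrt{4} \left(-16\right) = 23 \cdot 2 \left(-16\right) = 46 \left(-16\right) = -736$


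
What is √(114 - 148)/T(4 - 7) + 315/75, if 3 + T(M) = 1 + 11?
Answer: 21/5 + I*√34/9 ≈ 4.2 + 0.64788*I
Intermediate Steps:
T(M) = 9 (T(M) = -3 + (1 + 11) = -3 + 12 = 9)
√(114 - 148)/T(4 - 7) + 315/75 = √(114 - 148)/9 + 315/75 = √(-34)*(⅑) + 315*(1/75) = (I*√34)*(⅑) + 21/5 = I*√34/9 + 21/5 = 21/5 + I*√34/9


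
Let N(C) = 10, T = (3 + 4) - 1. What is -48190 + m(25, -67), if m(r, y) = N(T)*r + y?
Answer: -48007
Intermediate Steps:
T = 6 (T = 7 - 1 = 6)
m(r, y) = y + 10*r (m(r, y) = 10*r + y = y + 10*r)
-48190 + m(25, -67) = -48190 + (-67 + 10*25) = -48190 + (-67 + 250) = -48190 + 183 = -48007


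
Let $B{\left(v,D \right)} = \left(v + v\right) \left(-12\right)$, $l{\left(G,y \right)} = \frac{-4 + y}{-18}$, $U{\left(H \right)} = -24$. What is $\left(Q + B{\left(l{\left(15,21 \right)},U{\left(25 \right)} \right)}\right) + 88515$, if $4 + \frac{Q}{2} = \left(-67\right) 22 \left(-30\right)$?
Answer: $\frac{530909}{3} \approx 1.7697 \cdot 10^{5}$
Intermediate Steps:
$Q = 88432$ ($Q = -8 + 2 \left(-67\right) 22 \left(-30\right) = -8 + 2 \left(\left(-1474\right) \left(-30\right)\right) = -8 + 2 \cdot 44220 = -8 + 88440 = 88432$)
$l{\left(G,y \right)} = \frac{2}{9} - \frac{y}{18}$ ($l{\left(G,y \right)} = \left(-4 + y\right) \left(- \frac{1}{18}\right) = \frac{2}{9} - \frac{y}{18}$)
$B{\left(v,D \right)} = - 24 v$ ($B{\left(v,D \right)} = 2 v \left(-12\right) = - 24 v$)
$\left(Q + B{\left(l{\left(15,21 \right)},U{\left(25 \right)} \right)}\right) + 88515 = \left(88432 - 24 \left(\frac{2}{9} - \frac{7}{6}\right)\right) + 88515 = \left(88432 - - \frac{68}{3}\right) + 88515 = \left(88432 + \frac{68}{3}\right) + 88515 = \frac{265364}{3} + 88515 = \frac{530909}{3}$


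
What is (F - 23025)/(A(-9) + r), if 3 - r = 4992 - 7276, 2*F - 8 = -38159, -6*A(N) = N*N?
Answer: -84201/4547 ≈ -18.518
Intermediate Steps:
A(N) = -N²/6 (A(N) = -N*N/6 = -N²/6)
F = -38151/2 (F = 4 + (½)*(-38159) = 4 - 38159/2 = -38151/2 ≈ -19076.)
r = 2287 (r = 3 - (4992 - 7276) = 3 - 1*(-2284) = 3 + 2284 = 2287)
(F - 23025)/(A(-9) + r) = (-38151/2 - 23025)/(-⅙*(-9)² + 2287) = -84201/(2*(-⅙*81 + 2287)) = -84201/(2*(-27/2 + 2287)) = -84201/(2*4547/2) = -84201/2*2/4547 = -84201/4547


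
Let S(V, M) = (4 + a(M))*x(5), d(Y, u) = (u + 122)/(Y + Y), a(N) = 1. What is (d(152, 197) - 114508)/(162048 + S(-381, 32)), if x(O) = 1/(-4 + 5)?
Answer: -34810113/49264112 ≈ -0.70660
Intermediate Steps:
x(O) = 1 (x(O) = 1/1 = 1)
d(Y, u) = (122 + u)/(2*Y) (d(Y, u) = (122 + u)/((2*Y)) = (122 + u)*(1/(2*Y)) = (122 + u)/(2*Y))
S(V, M) = 5 (S(V, M) = (4 + 1)*1 = 5*1 = 5)
(d(152, 197) - 114508)/(162048 + S(-381, 32)) = ((½)*(122 + 197)/152 - 114508)/(162048 + 5) = ((½)*(1/152)*319 - 114508)/162053 = (319/304 - 114508)*(1/162053) = -34810113/304*1/162053 = -34810113/49264112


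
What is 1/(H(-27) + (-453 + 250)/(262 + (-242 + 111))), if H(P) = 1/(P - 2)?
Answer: -3799/6018 ≈ -0.63127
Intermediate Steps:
H(P) = 1/(-2 + P)
1/(H(-27) + (-453 + 250)/(262 + (-242 + 111))) = 1/(1/(-2 - 27) + (-453 + 250)/(262 + (-242 + 111))) = 1/(1/(-29) - 203/(262 - 131)) = 1/(-1/29 - 203/131) = 1/(-6018/3799) = -3799/6018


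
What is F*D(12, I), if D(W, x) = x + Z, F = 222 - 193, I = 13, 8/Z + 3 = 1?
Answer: 261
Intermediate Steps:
Z = -4 (Z = 8/(-3 + 1) = 8/(-2) = 8*(-½) = -4)
F = 29
D(W, x) = -4 + x (D(W, x) = x - 4 = -4 + x)
F*D(12, I) = 29*(-4 + 13) = 29*9 = 261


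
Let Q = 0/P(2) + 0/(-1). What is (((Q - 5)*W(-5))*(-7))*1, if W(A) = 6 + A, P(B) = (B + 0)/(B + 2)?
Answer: 35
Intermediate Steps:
P(B) = B/(2 + B)
Q = 0 (Q = 0/((2/(2 + 2))) + 0/(-1) = 0/((2/4)) + 0*(-1) = 0/((2*(1/4))) + 0 = 0/(1/2) + 0 = 0*2 + 0 = 0 + 0 = 0)
(((Q - 5)*W(-5))*(-7))*1 = (((0 - 5)*(6 - 5))*(-7))*1 = (-5*1*(-7))*1 = -5*(-7)*1 = 35*1 = 35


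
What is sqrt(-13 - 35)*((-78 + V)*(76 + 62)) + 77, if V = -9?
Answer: 77 - 48024*I*sqrt(3) ≈ 77.0 - 83180.0*I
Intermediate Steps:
sqrt(-13 - 35)*((-78 + V)*(76 + 62)) + 77 = sqrt(-13 - 35)*((-78 - 9)*(76 + 62)) + 77 = sqrt(-48)*(-87*138) + 77 = (4*I*sqrt(3))*(-12006) + 77 = -48024*I*sqrt(3) + 77 = 77 - 48024*I*sqrt(3)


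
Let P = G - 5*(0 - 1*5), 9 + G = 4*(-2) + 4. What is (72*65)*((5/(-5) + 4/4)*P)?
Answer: 0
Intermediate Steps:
G = -13 (G = -9 + (4*(-2) + 4) = -9 + (-8 + 4) = -9 - 4 = -13)
P = 12 (P = -13 - 5*(0 - 1*5) = -13 - 5*(0 - 5) = -13 - 5*(-5) = -13 + 25 = 12)
(72*65)*((5/(-5) + 4/4)*P) = (72*65)*((5/(-5) + 4/4)*12) = 4680*((5*(-1/5) + 4*(1/4))*12) = 4680*((-1 + 1)*12) = 4680*(0*12) = 4680*0 = 0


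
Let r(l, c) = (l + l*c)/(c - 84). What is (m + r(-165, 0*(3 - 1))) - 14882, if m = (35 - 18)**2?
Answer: -408549/28 ≈ -14591.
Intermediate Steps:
m = 289 (m = 17**2 = 289)
r(l, c) = (l + c*l)/(-84 + c)
(m + r(-165, 0*(3 - 1))) - 14882 = (289 - 165*(1 + 0*(3 - 1))/(-84 + 0*(3 - 1))) - 14882 = (289 - 165*(1 + 0*2)/(-84 + 0*2)) - 14882 = (289 - 165*(1 + 0)/(-84 + 0)) - 14882 = (289 - 165*1/(-84)) - 14882 = (289 - 165*(-1/84)*1) - 14882 = (289 + 55/28) - 14882 = 8147/28 - 14882 = -408549/28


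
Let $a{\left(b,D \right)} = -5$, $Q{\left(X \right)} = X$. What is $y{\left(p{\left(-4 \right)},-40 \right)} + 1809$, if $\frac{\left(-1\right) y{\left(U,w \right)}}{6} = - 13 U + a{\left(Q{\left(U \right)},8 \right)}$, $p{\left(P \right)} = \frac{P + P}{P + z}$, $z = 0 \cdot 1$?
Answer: $1995$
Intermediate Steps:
$z = 0$
$p{\left(P \right)} = 2$ ($p{\left(P \right)} = \frac{P + P}{P + 0} = \frac{2 P}{P} = 2$)
$y{\left(U,w \right)} = 30 + 78 U$ ($y{\left(U,w \right)} = - 6 \left(- 13 U - 5\right) = - 6 \left(-5 - 13 U\right) = 30 + 78 U$)
$y{\left(p{\left(-4 \right)},-40 \right)} + 1809 = \left(30 + 78 \cdot 2\right) + 1809 = \left(30 + 156\right) + 1809 = 186 + 1809 = 1995$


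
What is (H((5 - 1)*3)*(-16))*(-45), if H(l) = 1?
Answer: 720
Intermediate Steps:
(H((5 - 1)*3)*(-16))*(-45) = (1*(-16))*(-45) = -16*(-45) = 720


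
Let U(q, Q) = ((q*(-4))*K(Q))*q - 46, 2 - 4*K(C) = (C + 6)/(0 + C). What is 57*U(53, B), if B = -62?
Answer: -5525124/31 ≈ -1.7823e+5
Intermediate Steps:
K(C) = ½ - (6 + C)/(4*C) (K(C) = ½ - (C + 6)/(4*(0 + C)) = ½ - (6 + C)/(4*C))
U(q, Q) = -46 - q²*(-6 + Q)/Q (U(q, Q) = ((q*(-4))*((-6 + Q)/(4*Q)))*q - 46 = ((-4*q)*((-6 + Q)/(4*Q)))*q - 46 = (-q*(-6 + Q)/Q)*q - 46 = -q²*(-6 + Q)/Q - 46 = -46 - q²*(-6 + Q)/Q)
57*U(53, B) = 57*((-46*(-62) + 53²*(6 - 1*(-62)))/(-62)) = 57*(-(2852 + 2809*(6 + 62))/62) = 57*(-(2852 + 2809*68)/62) = 57*(-(2852 + 191012)/62) = 57*(-1/62*193864) = 57*(-96932/31) = -5525124/31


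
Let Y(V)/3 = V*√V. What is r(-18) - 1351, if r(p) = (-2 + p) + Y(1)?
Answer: -1368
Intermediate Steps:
Y(V) = 3*V^(3/2) (Y(V) = 3*(V*√V) = 3*V^(3/2))
r(p) = 1 + p (r(p) = (-2 + p) + 3*1^(3/2) = (-2 + p) + 3*1 = (-2 + p) + 3 = 1 + p)
r(-18) - 1351 = (1 - 18) - 1351 = -17 - 1351 = -1368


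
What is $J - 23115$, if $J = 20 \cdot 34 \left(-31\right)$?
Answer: $-44195$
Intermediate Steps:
$J = -21080$ ($J = 680 \left(-31\right) = -21080$)
$J - 23115 = -21080 - 23115 = -44195$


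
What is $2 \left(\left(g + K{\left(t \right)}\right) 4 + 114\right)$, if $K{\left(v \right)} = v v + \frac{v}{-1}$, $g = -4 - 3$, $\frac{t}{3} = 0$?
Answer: $172$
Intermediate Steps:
$t = 0$ ($t = 3 \cdot 0 = 0$)
$g = -7$
$K{\left(v \right)} = v^{2} - v$ ($K{\left(v \right)} = v^{2} + v \left(-1\right) = v^{2} - v$)
$2 \left(\left(g + K{\left(t \right)}\right) 4 + 114\right) = 2 \left(\left(-7 + 0 \left(-1 + 0\right)\right) 4 + 114\right) = 2 \left(\left(-7 + 0 \left(-1\right)\right) 4 + 114\right) = 2 \left(\left(-7 + 0\right) 4 + 114\right) = 2 \left(\left(-7\right) 4 + 114\right) = 2 \left(-28 + 114\right) = 2 \cdot 86 = 172$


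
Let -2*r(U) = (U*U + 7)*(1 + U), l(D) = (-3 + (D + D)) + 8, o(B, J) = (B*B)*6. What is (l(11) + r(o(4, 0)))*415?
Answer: -371249455/2 ≈ -1.8562e+8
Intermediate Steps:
o(B, J) = 6*B**2 (o(B, J) = B**2*6 = 6*B**2)
l(D) = 5 + 2*D (l(D) = (-3 + 2*D) + 8 = 5 + 2*D)
r(U) = -(1 + U)*(7 + U**2)/2 (r(U) = -(U*U + 7)*(1 + U)/2 = -(U**2 + 7)*(1 + U)/2 = -(7 + U**2)*(1 + U)/2 = -(1 + U)*(7 + U**2)/2)
(l(11) + r(o(4, 0)))*415 = ((5 + 2*11) + (-7/2 - 21*4**2 - (6*4**2)**2/2 - (6*4**2)**3/2))*415 = ((5 + 22) + (-7/2 - 21*16 - (6*16)**2/2 - (6*16)**3/2))*415 = (27 + (-7/2 - 7/2*96 - 1/2*96**2 - 1/2*96**3))*415 = (27 + (-7/2 - 336 - 1/2*9216 - 1/2*884736))*415 = (27 + (-7/2 - 336 - 4608 - 442368))*415 = (27 - 894631/2)*415 = -894577/2*415 = -371249455/2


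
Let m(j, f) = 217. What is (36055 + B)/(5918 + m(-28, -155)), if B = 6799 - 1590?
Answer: 41264/6135 ≈ 6.7260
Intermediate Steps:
B = 5209
(36055 + B)/(5918 + m(-28, -155)) = (36055 + 5209)/(5918 + 217) = 41264/6135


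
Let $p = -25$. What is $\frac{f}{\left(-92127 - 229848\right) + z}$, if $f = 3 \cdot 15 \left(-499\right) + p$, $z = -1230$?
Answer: $\frac{4496}{64641} \approx 0.069553$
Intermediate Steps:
$f = -22480$ ($f = 3 \cdot 15 \left(-499\right) - 25 = 45 \left(-499\right) - 25 = -22455 - 25 = -22480$)
$\frac{f}{\left(-92127 - 229848\right) + z} = - \frac{22480}{\left(-92127 - 229848\right) - 1230} = - \frac{22480}{-321975 - 1230} = - \frac{22480}{-323205} = \left(-22480\right) \left(- \frac{1}{323205}\right) = \frac{4496}{64641}$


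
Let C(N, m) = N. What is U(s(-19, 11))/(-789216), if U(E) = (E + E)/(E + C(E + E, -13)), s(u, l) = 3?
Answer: -1/1183824 ≈ -8.4472e-7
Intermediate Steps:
U(E) = ⅔ (U(E) = (E + E)/(E + (E + E)) = (2*E)/(E + 2*E) = (2*E)/((3*E)) = (2*E)*(1/(3*E)) = ⅔)
U(s(-19, 11))/(-789216) = (⅔)/(-789216) = (⅔)*(-1/789216) = -1/1183824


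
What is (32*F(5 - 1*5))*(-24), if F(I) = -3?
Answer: 2304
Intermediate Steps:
(32*F(5 - 1*5))*(-24) = (32*(-3))*(-24) = -96*(-24) = 2304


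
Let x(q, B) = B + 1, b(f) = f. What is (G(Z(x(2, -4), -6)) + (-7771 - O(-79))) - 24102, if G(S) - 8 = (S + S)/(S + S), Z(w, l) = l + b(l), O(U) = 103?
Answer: -31967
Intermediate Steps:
x(q, B) = 1 + B
Z(w, l) = 2*l (Z(w, l) = l + l = 2*l)
G(S) = 9 (G(S) = 8 + (S + S)/(S + S) = 8 + (2*S)/((2*S)) = 8 + (2*S)*(1/(2*S)) = 8 + 1 = 9)
(G(Z(x(2, -4), -6)) + (-7771 - O(-79))) - 24102 = (9 + (-7771 - 1*103)) - 24102 = (9 + (-7771 - 103)) - 24102 = (9 - 7874) - 24102 = -7865 - 24102 = -31967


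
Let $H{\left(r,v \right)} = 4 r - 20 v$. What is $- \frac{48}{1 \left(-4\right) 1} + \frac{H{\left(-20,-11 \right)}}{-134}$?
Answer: $\frac{734}{67} \approx 10.955$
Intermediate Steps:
$H{\left(r,v \right)} = - 20 v + 4 r$
$- \frac{48}{1 \left(-4\right) 1} + \frac{H{\left(-20,-11 \right)}}{-134} = - \frac{48}{1 \left(-4\right) 1} + \frac{\left(-20\right) \left(-11\right) + 4 \left(-20\right)}{-134} = - \frac{48}{\left(-4\right) 1} + \left(220 - 80\right) \left(- \frac{1}{134}\right) = - \frac{48}{-4} + 140 \left(- \frac{1}{134}\right) = \left(-48\right) \left(- \frac{1}{4}\right) - \frac{70}{67} = 12 - \frac{70}{67} = \frac{734}{67}$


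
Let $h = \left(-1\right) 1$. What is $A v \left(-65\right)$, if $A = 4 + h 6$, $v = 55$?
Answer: $7150$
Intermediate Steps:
$h = -1$
$A = -2$ ($A = 4 - 6 = -2$)
$A v \left(-65\right) = \left(-2\right) 55 \left(-65\right) = \left(-110\right) \left(-65\right) = 7150$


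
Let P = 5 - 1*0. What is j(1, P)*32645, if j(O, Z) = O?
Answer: 32645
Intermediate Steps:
P = 5 (P = 5 + 0 = 5)
j(1, P)*32645 = 1*32645 = 32645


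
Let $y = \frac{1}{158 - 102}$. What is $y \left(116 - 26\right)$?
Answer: $\frac{45}{28} \approx 1.6071$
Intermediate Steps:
$y = \frac{1}{56} \approx 0.017857$
$y \left(116 - 26\right) = \frac{116 - 26}{56} = \frac{1}{56} \cdot 90 = \frac{45}{28}$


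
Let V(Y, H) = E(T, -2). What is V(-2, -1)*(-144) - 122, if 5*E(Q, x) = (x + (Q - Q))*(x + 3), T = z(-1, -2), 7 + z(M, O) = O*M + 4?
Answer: -322/5 ≈ -64.400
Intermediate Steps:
z(M, O) = -3 + M*O (z(M, O) = -7 + (O*M + 4) = -7 + (M*O + 4) = -7 + (4 + M*O) = -3 + M*O)
T = -1 (T = -3 - 1*(-2) = -3 + 2 = -1)
E(Q, x) = x*(3 + x)/5 (E(Q, x) = ((x + (Q - Q))*(x + 3))/5 = ((x + 0)*(3 + x))/5 = (x*(3 + x))/5 = x*(3 + x)/5)
V(Y, H) = -⅖ (V(Y, H) = (⅕)*(-2)*(3 - 2) = (⅕)*(-2)*1 = -⅖)
V(-2, -1)*(-144) - 122 = -⅖*(-144) - 122 = 288/5 - 122 = -322/5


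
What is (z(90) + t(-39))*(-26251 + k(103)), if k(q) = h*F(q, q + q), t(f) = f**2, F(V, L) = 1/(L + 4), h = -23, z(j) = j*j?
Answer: -17679334731/70 ≈ -2.5256e+8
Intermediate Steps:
z(j) = j**2
F(V, L) = 1/(4 + L)
k(q) = -23/(4 + 2*q) (k(q) = -23/(4 + (q + q)) = -23/(4 + 2*q))
(z(90) + t(-39))*(-26251 + k(103)) = (90**2 + (-39)**2)*(-26251 - 23/(4 + 2*103)) = (8100 + 1521)*(-26251 - 23/(4 + 206)) = 9621*(-26251 - 23/210) = 9621*(-5512733/210) = -17679334731/70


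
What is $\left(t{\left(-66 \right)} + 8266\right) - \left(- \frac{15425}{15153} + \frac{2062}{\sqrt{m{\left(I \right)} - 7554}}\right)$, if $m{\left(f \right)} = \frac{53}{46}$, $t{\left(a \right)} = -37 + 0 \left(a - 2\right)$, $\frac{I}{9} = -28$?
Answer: $\frac{124709462}{15153} + \frac{2062 i \sqrt{15981826}}{347431} \approx 8230.0 + 23.726 i$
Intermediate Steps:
$I = -252$ ($I = 9 \left(-28\right) = -252$)
$t{\left(a \right)} = -37$ ($t{\left(a \right)} = -37 + 0 \left(-2 + a\right) = -37 + 0 = -37$)
$m{\left(f \right)} = \frac{53}{46}$ ($m{\left(f \right)} = 53 \cdot \frac{1}{46} = \frac{53}{46}$)
$\left(t{\left(-66 \right)} + 8266\right) - \left(- \frac{15425}{15153} + \frac{2062}{\sqrt{m{\left(I \right)} - 7554}}\right) = \left(-37 + 8266\right) - \left(- \frac{15425}{15153} + \frac{2062}{\sqrt{\frac{53}{46} - 7554}}\right) = 8229 - \left(- \frac{15425}{15153} + \frac{2062}{\sqrt{- \frac{347431}{46}}}\right) = 8229 + \left(\frac{15425}{15153} - \frac{2062}{\frac{1}{46} i \sqrt{15981826}}\right) = 8229 + \left(\frac{15425}{15153} - 2062 \left(- \frac{i \sqrt{15981826}}{347431}\right)\right) = 8229 + \left(\frac{15425}{15153} + \frac{2062 i \sqrt{15981826}}{347431}\right) = \frac{124709462}{15153} + \frac{2062 i \sqrt{15981826}}{347431}$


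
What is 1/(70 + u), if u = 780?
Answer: 1/850 ≈ 0.0011765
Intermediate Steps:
1/(70 + u) = 1/(70 + 780) = 1/850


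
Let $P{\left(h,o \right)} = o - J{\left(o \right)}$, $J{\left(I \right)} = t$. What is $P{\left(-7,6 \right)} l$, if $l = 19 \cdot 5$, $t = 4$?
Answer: $190$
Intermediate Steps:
$J{\left(I \right)} = 4$
$P{\left(h,o \right)} = -4 + o$ ($P{\left(h,o \right)} = o - 4 = -4 + o$)
$l = 95$
$P{\left(-7,6 \right)} l = \left(-4 + 6\right) 95 = 2 \cdot 95 = 190$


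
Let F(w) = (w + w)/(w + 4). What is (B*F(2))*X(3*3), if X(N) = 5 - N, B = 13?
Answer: -104/3 ≈ -34.667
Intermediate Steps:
F(w) = 2*w/(4 + w) (F(w) = (2*w)/(4 + w) = 2*w/(4 + w))
(B*F(2))*X(3*3) = (13*(2*2/(4 + 2)))*(5 - 3*3) = (13*(2*2/6))*(5 - 1*9) = (13*(2*2*(⅙)))*(5 - 9) = (13*(⅔))*(-4) = (26/3)*(-4) = -104/3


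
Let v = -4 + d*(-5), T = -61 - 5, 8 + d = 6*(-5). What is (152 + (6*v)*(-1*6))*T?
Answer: 431904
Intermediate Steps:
d = -38 (d = -8 + 6*(-5) = -8 - 30 = -38)
T = -66
v = 186 (v = -4 - 38*(-5) = -4 + 190 = 186)
(152 + (6*v)*(-1*6))*T = (152 + (6*186)*(-1*6))*(-66) = (152 + 1116*(-6))*(-66) = (152 - 6696)*(-66) = -6544*(-66) = 431904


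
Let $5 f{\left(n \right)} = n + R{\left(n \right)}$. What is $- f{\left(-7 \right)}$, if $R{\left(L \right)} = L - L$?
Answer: $\frac{7}{5} \approx 1.4$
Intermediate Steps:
$R{\left(L \right)} = 0$
$f{\left(n \right)} = \frac{n}{5}$ ($f{\left(n \right)} = \frac{n + 0}{5} = \frac{n}{5}$)
$- f{\left(-7 \right)} = - \frac{-7}{5} = \left(-1\right) \left(- \frac{7}{5}\right) = \frac{7}{5}$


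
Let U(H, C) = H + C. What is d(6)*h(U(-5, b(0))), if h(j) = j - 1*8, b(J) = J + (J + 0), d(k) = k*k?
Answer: -468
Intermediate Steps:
d(k) = k**2
b(J) = 2*J (b(J) = J + J = 2*J)
U(H, C) = C + H
h(j) = -8 + j (h(j) = j - 8 = -8 + j)
d(6)*h(U(-5, b(0))) = 6**2*(-8 + (2*0 - 5)) = 36*(-8 + (0 - 5)) = 36*(-8 - 5) = 36*(-13) = -468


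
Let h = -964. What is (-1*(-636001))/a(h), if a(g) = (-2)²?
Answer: 636001/4 ≈ 1.5900e+5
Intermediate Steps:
a(g) = 4
(-1*(-636001))/a(h) = -1*(-636001)/4 = 636001*(¼) = 636001/4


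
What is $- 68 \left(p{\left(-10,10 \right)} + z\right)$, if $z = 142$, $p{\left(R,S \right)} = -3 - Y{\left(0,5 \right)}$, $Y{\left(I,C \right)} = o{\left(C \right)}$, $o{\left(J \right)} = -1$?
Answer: $-9520$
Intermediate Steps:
$Y{\left(I,C \right)} = -1$
$p{\left(R,S \right)} = -2$ ($p{\left(R,S \right)} = -3 - -1 = -3 + 1 = -2$)
$- 68 \left(p{\left(-10,10 \right)} + z\right) = - 68 \left(-2 + 142\right) = \left(-68\right) 140 = -9520$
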